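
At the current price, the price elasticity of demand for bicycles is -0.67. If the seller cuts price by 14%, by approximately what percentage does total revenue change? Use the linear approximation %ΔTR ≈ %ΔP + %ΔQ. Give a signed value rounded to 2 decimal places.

%ΔQ ≈ Ed × %ΔP = (-0.67) × (-14%) = +9.3800%
%ΔTR ≈ %ΔP + %ΔQ = (-14%) + (+9.3800%) = -4.6200%

-4.62%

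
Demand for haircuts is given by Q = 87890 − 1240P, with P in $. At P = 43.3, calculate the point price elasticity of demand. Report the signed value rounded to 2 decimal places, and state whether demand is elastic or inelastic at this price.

-1.57; elastic

dQ/dP = −1240. At P = 43.3, Q = 87890 − 1240(43.3) = 34198.
Ed = (dQ/dP)·(P/Q) = −1240 × (43.3/34198) = -1.5700…
|Ed| = 1.57 > 1, so demand is elastic.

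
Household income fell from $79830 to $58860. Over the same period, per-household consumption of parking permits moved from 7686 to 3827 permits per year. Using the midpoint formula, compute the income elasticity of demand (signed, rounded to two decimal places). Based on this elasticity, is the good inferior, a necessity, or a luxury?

%ΔQ = (3827 − 7686)/[( 7686 + 3827)/2] = -3859/5756.5 = -0.670372…
%ΔIncome = (58860 − 79830)/[( 79830 + 58860)/2] = -20970/69345 = -0.302401…
E_income = (-3859/5756.5) / (-20970/69345) = 2.2168…
E_income > 1 ⇒ normal good, luxury.

2.22; luxury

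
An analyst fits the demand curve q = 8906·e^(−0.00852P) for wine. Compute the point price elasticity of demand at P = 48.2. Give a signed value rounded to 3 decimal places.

-0.411

dq/dP = −0.00852·q = -50.3238. At P = 48.2, q = 5906.55.
Ed = (dq/dP)·(P/q) = (-50.3238) × (48.2/5906.55) = -0.41066…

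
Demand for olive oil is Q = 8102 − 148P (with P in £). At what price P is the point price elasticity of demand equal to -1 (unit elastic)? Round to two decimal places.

27.37

Ed = −148P/(8102 − 148P). Set this equal to -1:
148P = 1·(8102 − 148P) ⇒ 148P(1 + 1) = 1·8102
P = 1·8102 / (148·2) = 27.3716…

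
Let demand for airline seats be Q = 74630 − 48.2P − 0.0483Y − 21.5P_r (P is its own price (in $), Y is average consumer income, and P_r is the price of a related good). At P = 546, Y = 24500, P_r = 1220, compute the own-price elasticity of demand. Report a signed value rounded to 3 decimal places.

At the given values, Q = 74630 − 48.2(546) − 0.0483(24500) − 21.5(1220) = 20899.45.
∂Q/∂P = −48.2.
E = (-48.2) × (546/20899.45) = -1.25922…

-1.259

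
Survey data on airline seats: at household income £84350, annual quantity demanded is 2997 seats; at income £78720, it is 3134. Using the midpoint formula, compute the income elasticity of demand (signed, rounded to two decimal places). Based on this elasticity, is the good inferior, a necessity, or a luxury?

-0.65; inferior

%ΔQ = (3134 − 2997)/[( 2997 + 3134)/2] = 137/3065.5 = 0.044690…
%ΔIncome = (78720 − 84350)/[( 84350 + 78720)/2] = -5630/81535 = -0.069050…
E_income = (137/3065.5) / (-5630/81535) = -0.6472…
E_income < 0 ⇒ inferior good.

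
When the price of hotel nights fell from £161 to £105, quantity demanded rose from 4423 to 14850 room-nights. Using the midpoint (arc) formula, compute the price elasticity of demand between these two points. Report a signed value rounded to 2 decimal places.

-2.57

%ΔQ = (14850 − 4423) / [(4423 + 14850)/2] = 10427/9636.5 = 1.082031…
%ΔP = (105 − 161) / [(161 + 105)/2] = -56/133 = -0.421052…
Arc Ed = %ΔQ / %ΔP = (10427/9636.5) / (-56/133) = -2.5698…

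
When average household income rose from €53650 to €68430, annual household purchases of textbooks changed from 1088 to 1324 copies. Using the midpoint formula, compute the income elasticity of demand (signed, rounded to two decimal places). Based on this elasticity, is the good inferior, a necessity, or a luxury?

%ΔQ = (1324 − 1088)/[( 1088 + 1324)/2] = 236/1206 = 0.195688…
%ΔIncome = (68430 − 53650)/[( 53650 + 68430)/2] = 14780/61040 = 0.242136…
E_income = (236/1206) / (14780/61040) = 0.8081…
0 < E_income < 1 ⇒ normal good, necessity.

0.81; necessity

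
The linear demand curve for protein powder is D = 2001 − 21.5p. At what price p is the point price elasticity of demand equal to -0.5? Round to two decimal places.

Ed = −21.5p/(2001 − 21.5p). Set this equal to -0.5:
21.5p = 0.5·(2001 − 21.5p) ⇒ 21.5p(1 + 0.5) = 0.5·2001
p = 0.5·2001 / (21.5·1.5) = 31.0232…

31.02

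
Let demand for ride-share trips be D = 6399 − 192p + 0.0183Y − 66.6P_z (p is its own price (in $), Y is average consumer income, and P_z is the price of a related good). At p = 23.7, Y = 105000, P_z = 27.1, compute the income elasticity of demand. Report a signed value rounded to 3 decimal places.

At the given values, D = 6399 − 192(23.7) + 0.0183(105000) − 66.6(27.1) = 1965.24.
∂D/∂Y = 0.0183.
E = (0.0183) × (105000/1965.24) = 0.97774…

0.978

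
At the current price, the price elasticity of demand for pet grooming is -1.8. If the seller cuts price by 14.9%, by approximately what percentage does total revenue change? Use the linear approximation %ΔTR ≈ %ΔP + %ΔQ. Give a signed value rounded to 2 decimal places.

+11.92%

%ΔQ ≈ Ed × %ΔP = (-1.8) × (-14.9%) = +26.8200%
%ΔTR ≈ %ΔP + %ΔQ = (-14.9%) + (+26.8200%) = +11.9200%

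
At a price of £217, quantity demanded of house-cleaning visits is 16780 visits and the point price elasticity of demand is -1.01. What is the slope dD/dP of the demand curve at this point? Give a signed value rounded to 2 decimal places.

-78.10

Ed = (dD/dP)·(P/D) ⇒ dD/dP = Ed·D/P = (-1.01)·16780/217 = -78.1004…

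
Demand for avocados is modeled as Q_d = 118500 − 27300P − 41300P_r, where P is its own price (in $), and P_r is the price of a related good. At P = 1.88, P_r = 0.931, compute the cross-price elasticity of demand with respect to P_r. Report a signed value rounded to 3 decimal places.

At the given values, Q_d = 118500 − 27300(1.88) − 41300(0.931) = 28725.7.
∂Q_d/∂P_r = -41300.
E = (-41300) × (0.931/28725.7) = -1.33853…

-1.339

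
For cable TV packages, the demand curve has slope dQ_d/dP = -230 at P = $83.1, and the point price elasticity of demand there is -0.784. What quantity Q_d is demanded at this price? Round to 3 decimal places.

24378.827

Ed = (dQ_d/dP)·(P/Q_d) ⇒ Q_d = (dQ_d/dP)·P/Ed = (-230)·83.1/(-0.784) = 24378.82653…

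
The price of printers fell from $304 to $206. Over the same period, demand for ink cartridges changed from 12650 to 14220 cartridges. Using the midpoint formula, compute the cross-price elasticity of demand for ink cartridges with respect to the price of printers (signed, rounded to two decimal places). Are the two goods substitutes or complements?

%ΔQ_{ink cartridges} = (14220 − 12650)/avg = 1570/13435 = 0.116858…
%ΔP_{printers} = (206 − 304)/avg = -98/255 = -0.384313…
E_cross = (1570/13435) / (-98/255) = -0.3040…
E_cross < 0 ⇒ the goods are complements.

-0.30; complements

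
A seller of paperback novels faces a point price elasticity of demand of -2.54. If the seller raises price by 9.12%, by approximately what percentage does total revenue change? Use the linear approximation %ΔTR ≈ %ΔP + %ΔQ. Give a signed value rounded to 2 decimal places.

%ΔQ ≈ Ed × %ΔP = (-2.54) × (+9.12%) = -23.1648%
%ΔTR ≈ %ΔP + %ΔQ = (+9.12%) + (-23.1648%) = -14.0448%

-14.04%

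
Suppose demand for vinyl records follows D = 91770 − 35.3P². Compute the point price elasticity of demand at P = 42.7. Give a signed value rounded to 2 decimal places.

-4.70

dD/dP = −2·35.3·P = -3014.62. At P = 42.7, D = 27407.863.
Ed = (dD/dP)·(P/D) = (-3014.62) × (42.7/27407.863) = -4.6966…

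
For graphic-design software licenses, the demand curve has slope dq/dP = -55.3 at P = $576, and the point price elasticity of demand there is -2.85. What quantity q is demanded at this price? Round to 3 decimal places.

Ed = (dq/dP)·(P/q) ⇒ q = (dq/dP)·P/Ed = (-55.3)·576/(-2.85) = 11176.42105…

11176.421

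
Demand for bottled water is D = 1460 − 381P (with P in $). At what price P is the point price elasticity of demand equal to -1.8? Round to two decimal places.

2.46

Ed = −381P/(1460 − 381P). Set this equal to -1.8:
381P = 1.8·(1460 − 381P) ⇒ 381P(1 + 1.8) = 1.8·1460
P = 1.8·1460 / (381·2.8) = 2.4634…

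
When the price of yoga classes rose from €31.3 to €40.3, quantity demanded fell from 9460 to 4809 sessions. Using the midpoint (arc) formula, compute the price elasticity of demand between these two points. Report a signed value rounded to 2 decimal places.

%ΔQ = (4809 − 9460) / [(9460 + 4809)/2] = -4651/7134.5 = -0.651902…
%ΔP = (40.3 − 31.3) / [(31.3 + 40.3)/2] = 9/35.8 = 0.251396…
Arc Ed = %ΔQ / %ΔP = (-4651/7134.5) / (9/35.8) = -2.5931…

-2.59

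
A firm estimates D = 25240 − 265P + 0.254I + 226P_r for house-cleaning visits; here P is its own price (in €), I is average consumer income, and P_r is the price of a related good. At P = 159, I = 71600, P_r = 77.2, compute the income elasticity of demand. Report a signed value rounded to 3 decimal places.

0.971

At the given values, D = 25240 − 265(159) + 0.254(71600) + 226(77.2) = 18738.6.
∂D/∂I = 0.254.
E = (0.254) × (71600/18738.6) = 0.97053…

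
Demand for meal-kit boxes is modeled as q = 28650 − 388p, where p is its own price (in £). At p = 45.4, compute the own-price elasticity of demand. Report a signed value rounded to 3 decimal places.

At the given values, q = 28650 − 388(45.4) = 11034.8.
∂q/∂p = −388.
E = (-388) × (45.4/11034.8) = -1.59633…

-1.596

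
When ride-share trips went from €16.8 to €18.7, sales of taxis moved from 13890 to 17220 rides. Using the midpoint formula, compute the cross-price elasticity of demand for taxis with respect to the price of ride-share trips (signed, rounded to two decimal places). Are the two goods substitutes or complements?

2.00; substitutes

%ΔQ_{taxis} = (17220 − 13890)/avg = 3330/15555 = 0.214079…
%ΔP_{ride-share trips} = (18.7 − 16.8)/avg = 1.9/17.75 = 0.107042…
E_cross = (3330/15555) / (1.9/17.75) = 1.9999…
E_cross > 0 ⇒ the goods are substitutes.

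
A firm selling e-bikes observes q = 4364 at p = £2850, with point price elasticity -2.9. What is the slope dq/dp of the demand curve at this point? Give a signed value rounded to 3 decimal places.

Ed = (dq/dp)·(p/q) ⇒ dq/dp = Ed·q/p = (-2.9)·4364/2850 = -4.44056…

-4.441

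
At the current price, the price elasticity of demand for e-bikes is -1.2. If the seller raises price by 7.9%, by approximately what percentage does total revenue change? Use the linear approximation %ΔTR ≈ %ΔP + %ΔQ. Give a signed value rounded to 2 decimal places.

%ΔQ ≈ Ed × %ΔP = (-1.2) × (+7.9%) = -9.4800%
%ΔTR ≈ %ΔP + %ΔQ = (+7.9%) + (-9.4800%) = -1.5800%

-1.58%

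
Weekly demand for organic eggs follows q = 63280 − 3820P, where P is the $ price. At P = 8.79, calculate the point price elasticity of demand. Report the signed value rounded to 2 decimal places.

-1.13

dq/dP = −3820. At P = 8.79, q = 63280 − 3820(8.79) = 29702.2.
Ed = (dq/dP)·(P/q) = −3820 × (8.79/29702.2) = -1.1304…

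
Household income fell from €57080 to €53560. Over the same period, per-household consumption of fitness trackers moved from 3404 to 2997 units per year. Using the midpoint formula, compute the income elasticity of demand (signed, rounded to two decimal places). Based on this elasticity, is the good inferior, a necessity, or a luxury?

2.00; luxury

%ΔQ = (2997 − 3404)/[( 3404 + 2997)/2] = -407/3200.5 = -0.127167…
%ΔIncome = (53560 − 57080)/[( 57080 + 53560)/2] = -3520/55320 = -0.063629…
E_income = (-407/3200.5) / (-3520/55320) = 1.9985…
E_income > 1 ⇒ normal good, luxury.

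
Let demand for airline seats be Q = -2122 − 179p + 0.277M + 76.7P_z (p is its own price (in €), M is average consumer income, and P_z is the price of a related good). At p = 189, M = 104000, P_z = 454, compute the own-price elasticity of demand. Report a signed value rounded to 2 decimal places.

At the given values, Q = -2122 − 179(189) + 0.277(104000) + 76.7(454) = 27676.8.
∂Q/∂p = −179.
E = (-179) × (189/27676.8) = -1.2223…

-1.22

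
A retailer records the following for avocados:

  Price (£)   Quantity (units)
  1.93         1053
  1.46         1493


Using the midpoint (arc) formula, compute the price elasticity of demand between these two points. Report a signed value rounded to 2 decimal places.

%ΔQ = (1493 − 1053) / [(1053 + 1493)/2] = 440/1273 = 0.345640…
%ΔP = (1.46 − 1.93) / [(1.93 + 1.46)/2] = -0.47/1.695 = -0.277286…
Arc Ed = %ΔQ / %ΔP = (440/1273) / (-0.47/1.695) = -1.2465…

-1.25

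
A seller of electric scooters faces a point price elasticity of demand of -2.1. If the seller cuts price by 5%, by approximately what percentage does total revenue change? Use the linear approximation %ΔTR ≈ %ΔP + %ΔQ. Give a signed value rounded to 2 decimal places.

%ΔQ ≈ Ed × %ΔP = (-2.1) × (-5%) = +10.5000%
%ΔTR ≈ %ΔP + %ΔQ = (-5%) + (+10.5000%) = +5.5000%

+5.50%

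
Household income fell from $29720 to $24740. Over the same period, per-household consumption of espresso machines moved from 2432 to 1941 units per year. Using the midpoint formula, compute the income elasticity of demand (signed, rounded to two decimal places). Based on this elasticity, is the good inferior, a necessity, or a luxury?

%ΔQ = (1941 − 2432)/[( 2432 + 1941)/2] = -491/2186.5 = -0.224559…
%ΔIncome = (24740 − 29720)/[( 29720 + 24740)/2] = -4980/27230 = -0.182886…
E_income = (-491/2186.5) / (-4980/27230) = 1.2278…
E_income > 1 ⇒ normal good, luxury.

1.23; luxury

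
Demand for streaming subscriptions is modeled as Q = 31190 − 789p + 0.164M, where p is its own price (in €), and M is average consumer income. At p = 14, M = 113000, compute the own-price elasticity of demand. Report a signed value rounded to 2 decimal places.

-0.29

At the given values, Q = 31190 − 789(14) + 0.164(113000) = 38676.
∂Q/∂p = −789.
E = (-789) × (14/38676) = -0.2856…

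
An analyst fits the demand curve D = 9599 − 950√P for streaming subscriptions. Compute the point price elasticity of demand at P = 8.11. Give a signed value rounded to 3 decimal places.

-0.196

dD/dP = −950/(2√P) = -166.795. At P = 8.11, D = 6893.58.
Ed = (dD/dP)·(P/D) = (-166.795) × (8.11/6893.58) = -0.19622…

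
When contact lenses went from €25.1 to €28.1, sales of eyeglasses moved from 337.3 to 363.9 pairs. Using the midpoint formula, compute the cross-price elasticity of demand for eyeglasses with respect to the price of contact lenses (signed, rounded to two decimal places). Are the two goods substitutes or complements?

%ΔQ_{eyeglasses} = (363.9 − 337.3)/avg = 26.6/350.6 = 0.075869…
%ΔP_{contact lenses} = (28.1 − 25.1)/avg = 3/26.6 = 0.112781…
E_cross = (26.6/350.6) / (3/26.6) = 0.6727…
E_cross > 0 ⇒ the goods are substitutes.

0.67; substitutes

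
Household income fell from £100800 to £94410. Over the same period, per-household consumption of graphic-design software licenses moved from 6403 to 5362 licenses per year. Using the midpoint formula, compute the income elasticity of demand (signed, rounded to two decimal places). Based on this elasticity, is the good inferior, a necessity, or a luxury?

%ΔQ = (5362 − 6403)/[( 6403 + 5362)/2] = -1041/5882.5 = -0.176965…
%ΔIncome = (94410 − 100800)/[( 100800 + 94410)/2] = -6390/97605 = -0.065467…
E_income = (-1041/5882.5) / (-6390/97605) = 2.7030…
E_income > 1 ⇒ normal good, luxury.

2.70; luxury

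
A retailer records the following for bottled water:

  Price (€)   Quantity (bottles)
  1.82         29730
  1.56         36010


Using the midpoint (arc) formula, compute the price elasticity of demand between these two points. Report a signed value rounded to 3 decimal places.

-1.242

%ΔQ = (36010 − 29730) / [(29730 + 36010)/2] = 6280/32870 = 0.191055…
%ΔP = (1.56 − 1.82) / [(1.82 + 1.56)/2] = -0.26/1.69 = -0.153846…
Arc Ed = %ΔQ / %ΔP = (6280/32870) / (-0.26/1.69) = -1.24186…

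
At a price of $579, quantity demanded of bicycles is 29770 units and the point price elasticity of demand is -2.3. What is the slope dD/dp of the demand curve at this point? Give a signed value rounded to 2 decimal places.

Ed = (dD/dp)·(p/D) ⇒ dD/dp = Ed·D/p = (-2.3)·29770/579 = -118.2573…

-118.26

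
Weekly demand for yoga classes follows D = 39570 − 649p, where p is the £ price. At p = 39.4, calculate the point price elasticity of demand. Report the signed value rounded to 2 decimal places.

dD/dp = −649. At p = 39.4, D = 39570 − 649(39.4) = 13999.4.
Ed = (dD/dp)·(p/D) = −649 × (39.4/13999.4) = -1.8265…

-1.83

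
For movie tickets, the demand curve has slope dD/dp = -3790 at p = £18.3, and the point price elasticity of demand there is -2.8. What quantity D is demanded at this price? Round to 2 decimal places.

Ed = (dD/dp)·(p/D) ⇒ D = (dD/dp)·p/Ed = (-3790)·18.3/(-2.8) = 24770.3571…

24770.36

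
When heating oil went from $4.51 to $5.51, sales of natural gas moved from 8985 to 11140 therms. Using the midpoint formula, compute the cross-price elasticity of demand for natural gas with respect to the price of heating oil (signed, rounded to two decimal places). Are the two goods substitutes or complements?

%ΔQ_{natural gas} = (11140 − 8985)/avg = 2155/10062.5 = 0.214161…
%ΔP_{heating oil} = (5.51 − 4.51)/avg = 1/5.01 = 0.199600…
E_cross = (2155/10062.5) / (1/5.01) = 1.0729…
E_cross > 0 ⇒ the goods are substitutes.

1.07; substitutes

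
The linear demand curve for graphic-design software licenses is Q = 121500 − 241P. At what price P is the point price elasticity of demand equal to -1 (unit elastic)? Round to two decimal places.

252.07

Ed = −241P/(121500 − 241P). Set this equal to -1:
241P = 1·(121500 − 241P) ⇒ 241P(1 + 1) = 1·121500
P = 1·121500 / (241·2) = 252.0746…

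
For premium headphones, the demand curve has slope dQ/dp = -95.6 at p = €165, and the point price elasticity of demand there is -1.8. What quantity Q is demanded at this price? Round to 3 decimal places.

8763.333

Ed = (dQ/dp)·(p/Q) ⇒ Q = (dQ/dp)·p/Ed = (-95.6)·165/(-1.8) = 8763.33333…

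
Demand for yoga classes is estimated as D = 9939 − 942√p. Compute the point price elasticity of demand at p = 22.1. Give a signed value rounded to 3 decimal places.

-0.402

dD/dp = −942/(2√p) = -100.19. At p = 22.1, D = 5510.6.
Ed = (dD/dp)·(p/D) = (-100.19) × (22.1/5510.6) = -0.40180…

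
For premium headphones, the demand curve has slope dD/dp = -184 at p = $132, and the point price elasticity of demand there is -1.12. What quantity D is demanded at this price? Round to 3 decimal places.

Ed = (dD/dp)·(p/D) ⇒ D = (dD/dp)·p/Ed = (-184)·132/(-1.12) = 21685.71428…

21685.714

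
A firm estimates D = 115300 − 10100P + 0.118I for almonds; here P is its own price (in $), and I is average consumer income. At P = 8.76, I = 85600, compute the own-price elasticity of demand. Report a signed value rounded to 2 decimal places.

At the given values, D = 115300 − 10100(8.76) + 0.118(85600) = 36924.8.
∂D/∂P = −10100.
E = (-10100) × (8.76/36924.8) = -2.3961…

-2.40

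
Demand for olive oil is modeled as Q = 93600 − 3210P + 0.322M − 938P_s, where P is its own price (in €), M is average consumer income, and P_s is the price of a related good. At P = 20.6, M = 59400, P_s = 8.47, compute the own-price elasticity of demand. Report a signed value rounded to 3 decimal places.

At the given values, Q = 93600 − 3210(20.6) + 0.322(59400) − 938(8.47) = 38655.94.
∂Q/∂P = −3210.
E = (-3210) × (20.6/38655.94) = -1.71062…

-1.711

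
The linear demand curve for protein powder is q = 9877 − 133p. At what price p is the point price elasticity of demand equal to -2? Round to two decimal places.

49.51

Ed = −133p/(9877 − 133p). Set this equal to -2:
133p = 2·(9877 − 133p) ⇒ 133p(1 + 2) = 2·9877
p = 2·9877 / (133·3) = 49.5087…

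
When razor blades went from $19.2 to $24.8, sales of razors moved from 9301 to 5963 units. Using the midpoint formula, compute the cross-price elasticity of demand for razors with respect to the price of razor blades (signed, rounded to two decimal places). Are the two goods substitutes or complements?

%ΔQ_{razors} = (5963 − 9301)/avg = -3338/7632 = -0.437368…
%ΔP_{razor blades} = (24.8 − 19.2)/avg = 5.6/22 = 0.254545…
E_cross = (-3338/7632) / (5.6/22) = -1.7182…
E_cross < 0 ⇒ the goods are complements.

-1.72; complements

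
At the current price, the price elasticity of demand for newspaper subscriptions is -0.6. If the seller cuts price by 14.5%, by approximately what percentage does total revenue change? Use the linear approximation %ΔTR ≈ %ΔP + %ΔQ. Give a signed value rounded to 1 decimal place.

%ΔQ ≈ Ed × %ΔP = (-0.6) × (-14.5%) = +8.7000%
%ΔTR ≈ %ΔP + %ΔQ = (-14.5%) + (+8.7000%) = -5.8000%

-5.8%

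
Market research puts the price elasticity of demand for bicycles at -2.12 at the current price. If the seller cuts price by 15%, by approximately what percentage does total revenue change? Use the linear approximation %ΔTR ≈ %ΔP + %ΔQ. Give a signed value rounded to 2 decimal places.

+16.80%

%ΔQ ≈ Ed × %ΔP = (-2.12) × (-15%) = +31.8000%
%ΔTR ≈ %ΔP + %ΔQ = (-15%) + (+31.8000%) = +16.8000%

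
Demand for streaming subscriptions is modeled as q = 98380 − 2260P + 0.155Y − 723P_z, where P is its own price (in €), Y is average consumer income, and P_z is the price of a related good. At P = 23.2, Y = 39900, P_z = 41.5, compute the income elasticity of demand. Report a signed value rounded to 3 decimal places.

0.279

At the given values, q = 98380 − 2260(23.2) + 0.155(39900) − 723(41.5) = 22128.
∂q/∂Y = 0.155.
E = (0.155) × (39900/22128) = 0.27948…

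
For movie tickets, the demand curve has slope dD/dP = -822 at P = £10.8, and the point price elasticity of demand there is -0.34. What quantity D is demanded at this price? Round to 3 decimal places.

26110.588

Ed = (dD/dP)·(P/D) ⇒ D = (dD/dP)·P/Ed = (-822)·10.8/(-0.34) = 26110.58823…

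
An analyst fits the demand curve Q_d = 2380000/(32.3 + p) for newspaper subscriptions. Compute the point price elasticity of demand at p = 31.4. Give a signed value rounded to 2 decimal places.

dQ_d/dp = −2380000/(32.3 + p)² = -586.541. At p = 31.4, Q_d = 37362.6.
Ed = (dQ_d/dp)·(p/Q_d) = (-586.541) × (31.4/37362.6) = -0.4929…

-0.49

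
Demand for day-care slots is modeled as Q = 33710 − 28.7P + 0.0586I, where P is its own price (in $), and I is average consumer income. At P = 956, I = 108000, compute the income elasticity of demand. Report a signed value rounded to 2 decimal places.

0.50

At the given values, Q = 33710 − 28.7(956) + 0.0586(108000) = 12601.6.
∂Q/∂I = 0.0586.
E = (0.0586) × (108000/12601.6) = 0.5022…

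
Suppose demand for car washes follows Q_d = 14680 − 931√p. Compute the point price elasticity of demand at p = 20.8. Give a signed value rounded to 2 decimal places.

-0.20

dQ_d/dp = −931/(2√p) = -102.068. At p = 20.8, Q_d = 10434.
Ed = (dQ_d/dp)·(p/Q_d) = (-102.068) × (20.8/10434) = -0.2034…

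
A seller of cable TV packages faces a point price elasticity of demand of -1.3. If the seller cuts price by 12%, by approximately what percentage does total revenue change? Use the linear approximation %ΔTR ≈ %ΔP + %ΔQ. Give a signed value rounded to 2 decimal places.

%ΔQ ≈ Ed × %ΔP = (-1.3) × (-12%) = +15.6000%
%ΔTR ≈ %ΔP + %ΔQ = (-12%) + (+15.6000%) = +3.6000%

+3.60%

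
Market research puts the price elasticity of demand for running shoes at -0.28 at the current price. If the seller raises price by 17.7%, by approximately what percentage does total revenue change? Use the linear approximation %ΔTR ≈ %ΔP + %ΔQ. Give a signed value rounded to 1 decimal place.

%ΔQ ≈ Ed × %ΔP = (-0.28) × (+17.7%) = -4.9560%
%ΔTR ≈ %ΔP + %ΔQ = (+17.7%) + (-4.9560%) = +12.7440%

+12.7%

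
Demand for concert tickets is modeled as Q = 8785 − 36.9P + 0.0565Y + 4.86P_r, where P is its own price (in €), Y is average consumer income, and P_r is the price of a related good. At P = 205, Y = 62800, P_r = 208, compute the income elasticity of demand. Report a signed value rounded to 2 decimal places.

At the given values, Q = 8785 − 36.9(205) + 0.0565(62800) + 4.86(208) = 5779.58.
∂Q/∂Y = 0.0565.
E = (0.0565) × (62800/5779.58) = 0.6139…

0.61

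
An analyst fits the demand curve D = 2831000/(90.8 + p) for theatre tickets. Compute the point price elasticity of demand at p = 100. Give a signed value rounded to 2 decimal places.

dD/dp = −2831000/(90.8 + p)² = -77.7648. At p = 100, D = 14837.5.
Ed = (dD/dp)·(p/D) = (-77.7648) × (100/14837.5) = -0.5241…

-0.52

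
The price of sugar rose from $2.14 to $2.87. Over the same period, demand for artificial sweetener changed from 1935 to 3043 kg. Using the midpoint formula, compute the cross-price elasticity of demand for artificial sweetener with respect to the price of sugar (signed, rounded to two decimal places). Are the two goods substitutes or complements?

1.53; substitutes

%ΔQ_{artificial sweetener} = (3043 − 1935)/avg = 1108/2489 = 0.445158…
%ΔP_{sugar} = (2.87 − 2.14)/avg = 0.73/2.505 = 0.291417…
E_cross = (1108/2489) / (0.73/2.505) = 1.5275…
E_cross > 0 ⇒ the goods are substitutes.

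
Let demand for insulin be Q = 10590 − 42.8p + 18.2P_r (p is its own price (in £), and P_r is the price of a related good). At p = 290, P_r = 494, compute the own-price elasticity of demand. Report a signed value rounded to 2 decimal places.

At the given values, Q = 10590 − 42.8(290) + 18.2(494) = 7168.8.
∂Q/∂p = −42.8.
E = (-42.8) × (290/7168.8) = -1.7313…

-1.73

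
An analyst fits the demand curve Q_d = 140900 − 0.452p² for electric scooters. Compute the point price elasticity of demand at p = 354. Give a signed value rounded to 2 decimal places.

-1.34

dQ_d/dp = −2·0.452·p = -320.016. At p = 354, Q_d = 84257.168.
Ed = (dQ_d/dp)·(p/Q_d) = (-320.016) × (354/84257.168) = -1.3445…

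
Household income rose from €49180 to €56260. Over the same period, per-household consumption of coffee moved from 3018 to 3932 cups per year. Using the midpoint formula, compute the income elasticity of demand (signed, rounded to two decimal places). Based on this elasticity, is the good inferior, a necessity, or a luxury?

1.96; luxury

%ΔQ = (3932 − 3018)/[( 3018 + 3932)/2] = 914/3475 = 0.263021…
%ΔIncome = (56260 − 49180)/[( 49180 + 56260)/2] = 7080/52720 = 0.134294…
E_income = (914/3475) / (7080/52720) = 1.9585…
E_income > 1 ⇒ normal good, luxury.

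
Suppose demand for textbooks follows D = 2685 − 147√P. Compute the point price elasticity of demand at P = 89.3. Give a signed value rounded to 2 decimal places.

-0.54

dD/dP = −147/(2√P) = -7.77789. At P = 89.3, D = 1295.87.
Ed = (dD/dP)·(P/D) = (-7.77789) × (89.3/1295.87) = -0.5359…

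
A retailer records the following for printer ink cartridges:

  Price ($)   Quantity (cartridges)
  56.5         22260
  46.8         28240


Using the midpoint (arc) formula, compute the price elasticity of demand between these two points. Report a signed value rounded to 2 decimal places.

-1.26

%ΔQ = (28240 − 22260) / [(22260 + 28240)/2] = 5980/25250 = 0.236831…
%ΔP = (46.8 − 56.5) / [(56.5 + 46.8)/2] = -9.7/51.65 = -0.187802…
Arc Ed = %ΔQ / %ΔP = (5980/25250) / (-9.7/51.65) = -1.2610…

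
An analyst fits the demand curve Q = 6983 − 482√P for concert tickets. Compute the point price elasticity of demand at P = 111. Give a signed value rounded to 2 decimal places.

dQ/dP = −482/(2√P) = -22.8747. At P = 111, Q = 1904.81.
Ed = (dQ/dP)·(P/Q) = (-22.8747) × (111/1904.81) = -1.3329…

-1.33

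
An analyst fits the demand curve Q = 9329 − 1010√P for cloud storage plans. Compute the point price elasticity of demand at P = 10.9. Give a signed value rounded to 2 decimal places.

-0.28

dQ/dP = −1010/(2√P) = -152.96. At P = 10.9, Q = 5994.47.
Ed = (dQ/dP)·(P/Q) = (-152.96) × (10.9/5994.47) = -0.2781…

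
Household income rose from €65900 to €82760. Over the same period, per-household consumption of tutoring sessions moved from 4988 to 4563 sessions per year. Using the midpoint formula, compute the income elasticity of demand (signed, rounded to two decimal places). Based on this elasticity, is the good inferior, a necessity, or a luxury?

-0.39; inferior

%ΔQ = (4563 − 4988)/[( 4988 + 4563)/2] = -425/4775.5 = -0.088995…
%ΔIncome = (82760 − 65900)/[( 65900 + 82760)/2] = 16860/74330 = 0.226826…
E_income = (-425/4775.5) / (16860/74330) = -0.3923…
E_income < 0 ⇒ inferior good.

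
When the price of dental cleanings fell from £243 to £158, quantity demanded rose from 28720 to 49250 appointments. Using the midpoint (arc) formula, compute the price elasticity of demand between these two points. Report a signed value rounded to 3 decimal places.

-1.242

%ΔQ = (49250 − 28720) / [(28720 + 49250)/2] = 20530/38985 = 0.526612…
%ΔP = (158 − 243) / [(243 + 158)/2] = -85/200.5 = -0.423940…
Arc Ed = %ΔQ / %ΔP = (20530/38985) / (-85/200.5) = -1.24218…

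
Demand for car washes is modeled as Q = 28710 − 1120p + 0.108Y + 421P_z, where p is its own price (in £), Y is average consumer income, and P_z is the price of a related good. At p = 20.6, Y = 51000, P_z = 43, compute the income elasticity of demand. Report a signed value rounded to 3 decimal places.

0.188

At the given values, Q = 28710 − 1120(20.6) + 0.108(51000) + 421(43) = 29249.
∂Q/∂Y = 0.108.
E = (0.108) × (51000/29249) = 0.18831…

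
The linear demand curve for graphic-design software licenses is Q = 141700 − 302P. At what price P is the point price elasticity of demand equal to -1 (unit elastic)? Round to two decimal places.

234.60

Ed = −302P/(141700 − 302P). Set this equal to -1:
302P = 1·(141700 − 302P) ⇒ 302P(1 + 1) = 1·141700
P = 1·141700 / (302·2) = 234.6026…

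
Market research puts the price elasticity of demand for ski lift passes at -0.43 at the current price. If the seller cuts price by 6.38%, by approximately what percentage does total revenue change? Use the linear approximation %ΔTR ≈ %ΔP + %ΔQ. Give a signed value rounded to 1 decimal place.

%ΔQ ≈ Ed × %ΔP = (-0.43) × (-6.38%) = +2.7434%
%ΔTR ≈ %ΔP + %ΔQ = (-6.38%) + (+2.7434%) = -3.6366%

-3.6%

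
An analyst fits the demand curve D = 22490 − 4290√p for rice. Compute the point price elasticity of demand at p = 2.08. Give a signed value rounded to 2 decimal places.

dD/dp = −4290/(2√p) = -1487.29. At p = 2.08, D = 16302.9.
Ed = (dD/dp)·(p/D) = (-1487.29) × (2.08/16302.9) = -0.1897…

-0.19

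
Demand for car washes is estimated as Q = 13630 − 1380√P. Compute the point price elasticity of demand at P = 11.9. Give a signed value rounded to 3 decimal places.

dQ/dP = −1380/(2√P) = -200.021. At P = 11.9, Q = 8869.5.
Ed = (dQ/dP)·(P/Q) = (-200.021) × (11.9/8869.5) = -0.26836…

-0.268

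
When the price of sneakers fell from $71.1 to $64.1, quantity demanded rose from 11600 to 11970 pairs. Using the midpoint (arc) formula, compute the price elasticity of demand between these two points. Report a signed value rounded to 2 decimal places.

-0.30

%ΔQ = (11970 − 11600) / [(11600 + 11970)/2] = 370/11785 = 0.031395…
%ΔP = (64.1 − 71.1) / [(71.1 + 64.1)/2] = -7/67.6 = -0.103550…
Arc Ed = %ΔQ / %ΔP = (370/11785) / (-7/67.6) = -0.3031…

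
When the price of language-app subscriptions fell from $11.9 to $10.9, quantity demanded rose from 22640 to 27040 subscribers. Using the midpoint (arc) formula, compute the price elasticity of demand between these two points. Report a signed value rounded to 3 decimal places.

%ΔQ = (27040 − 22640) / [(22640 + 27040)/2] = 4400/24840 = 0.177133…
%ΔP = (10.9 − 11.9) / [(11.9 + 10.9)/2] = -1/11.4 = -0.087719…
Arc Ed = %ΔQ / %ΔP = (4400/24840) / (-1/11.4) = -2.01932…

-2.019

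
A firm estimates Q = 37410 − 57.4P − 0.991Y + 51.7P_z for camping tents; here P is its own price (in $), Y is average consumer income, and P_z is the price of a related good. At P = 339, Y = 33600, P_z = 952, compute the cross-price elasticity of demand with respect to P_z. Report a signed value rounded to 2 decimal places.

1.45

At the given values, Q = 37410 − 57.4(339) − 0.991(33600) + 51.7(952) = 33872.2.
∂Q/∂P_z = 51.7.
E = (51.7) × (952/33872.2) = 1.4530…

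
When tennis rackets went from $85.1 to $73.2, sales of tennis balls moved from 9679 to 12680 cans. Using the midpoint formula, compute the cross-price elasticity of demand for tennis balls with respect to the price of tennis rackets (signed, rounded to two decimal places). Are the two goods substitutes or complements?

-1.79; complements

%ΔQ_{tennis balls} = (12680 − 9679)/avg = 3001/11179.5 = 0.268437…
%ΔP_{tennis rackets} = (73.2 − 85.1)/avg = -11.9/79.15 = -0.150347…
E_cross = (3001/11179.5) / (-11.9/79.15) = -1.7854…
E_cross < 0 ⇒ the goods are complements.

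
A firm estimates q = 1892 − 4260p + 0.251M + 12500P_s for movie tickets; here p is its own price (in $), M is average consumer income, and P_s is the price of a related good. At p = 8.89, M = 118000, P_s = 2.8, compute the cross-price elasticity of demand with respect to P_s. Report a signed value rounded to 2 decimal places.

At the given values, q = 1892 − 4260(8.89) + 0.251(118000) + 12500(2.8) = 28638.6.
∂q/∂P_s = 12500.
E = (12500) × (2.8/28638.6) = 1.2221…

1.22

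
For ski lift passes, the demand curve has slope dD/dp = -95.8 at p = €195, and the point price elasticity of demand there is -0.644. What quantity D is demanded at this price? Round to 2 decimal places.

Ed = (dD/dp)·(p/D) ⇒ D = (dD/dp)·p/Ed = (-95.8)·195/(-0.644) = 29007.7639…

29007.76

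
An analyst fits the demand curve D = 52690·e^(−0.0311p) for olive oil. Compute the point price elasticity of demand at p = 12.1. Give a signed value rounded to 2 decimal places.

dD/dp = −0.0311·D = -1124.76. At p = 12.1, D = 36165.9.
Ed = (dD/dp)·(p/D) = (-1124.76) × (12.1/36165.9) = -0.3763…

-0.38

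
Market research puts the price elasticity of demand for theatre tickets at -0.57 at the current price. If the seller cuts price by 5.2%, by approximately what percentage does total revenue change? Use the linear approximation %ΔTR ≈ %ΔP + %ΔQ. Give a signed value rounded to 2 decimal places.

%ΔQ ≈ Ed × %ΔP = (-0.57) × (-5.2%) = +2.9640%
%ΔTR ≈ %ΔP + %ΔQ = (-5.2%) + (+2.9640%) = -2.2360%

-2.24%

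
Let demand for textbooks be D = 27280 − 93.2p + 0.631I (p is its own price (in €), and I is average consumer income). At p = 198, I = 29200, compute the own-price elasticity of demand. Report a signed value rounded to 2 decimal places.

At the given values, D = 27280 − 93.2(198) + 0.631(29200) = 27251.6.
∂D/∂p = −93.2.
E = (-93.2) × (198/27251.6) = -0.6771…

-0.68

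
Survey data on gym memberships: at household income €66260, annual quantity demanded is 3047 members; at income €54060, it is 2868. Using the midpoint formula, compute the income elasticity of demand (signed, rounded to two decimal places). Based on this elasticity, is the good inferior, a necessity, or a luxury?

0.30; necessity

%ΔQ = (2868 − 3047)/[( 3047 + 2868)/2] = -179/2957.5 = -0.060524…
%ΔIncome = (54060 − 66260)/[( 66260 + 54060)/2] = -12200/60160 = -0.202792…
E_income = (-179/2957.5) / (-12200/60160) = 0.2984…
0 < E_income < 1 ⇒ normal good, necessity.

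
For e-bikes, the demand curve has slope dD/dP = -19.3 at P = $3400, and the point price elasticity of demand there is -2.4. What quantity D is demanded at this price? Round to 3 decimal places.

27341.667

Ed = (dD/dP)·(P/D) ⇒ D = (dD/dP)·P/Ed = (-19.3)·3400/(-2.4) = 27341.66666…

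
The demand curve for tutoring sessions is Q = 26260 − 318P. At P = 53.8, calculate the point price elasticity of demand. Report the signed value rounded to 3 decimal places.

dQ/dP = −318. At P = 53.8, Q = 26260 − 318(53.8) = 9151.6.
Ed = (dQ/dP)·(P/Q) = −318 × (53.8/9151.6) = -1.86944…

-1.869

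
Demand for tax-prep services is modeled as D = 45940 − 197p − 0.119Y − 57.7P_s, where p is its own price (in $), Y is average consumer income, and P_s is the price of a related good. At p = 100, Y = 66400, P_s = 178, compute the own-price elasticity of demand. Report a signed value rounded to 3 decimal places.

At the given values, D = 45940 − 197(100) − 0.119(66400) − 57.7(178) = 8067.8.
∂D/∂p = −197.
E = (-197) × (100/8067.8) = -2.44180…

-2.442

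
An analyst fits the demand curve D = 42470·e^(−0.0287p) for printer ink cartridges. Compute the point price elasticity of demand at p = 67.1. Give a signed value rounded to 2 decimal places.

dD/dp = −0.0287·D = -177.669. At p = 67.1, D = 6190.57.
Ed = (dD/dp)·(p/D) = (-177.669) × (67.1/6190.57) = -1.9257…

-1.93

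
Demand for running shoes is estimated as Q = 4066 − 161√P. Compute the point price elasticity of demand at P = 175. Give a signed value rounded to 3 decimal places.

dQ/dP = −161/(2√P) = -6.08523. At P = 175, Q = 1936.17.
Ed = (dQ/dP)·(P/Q) = (-6.08523) × (175/1936.17) = -0.55001…

-0.550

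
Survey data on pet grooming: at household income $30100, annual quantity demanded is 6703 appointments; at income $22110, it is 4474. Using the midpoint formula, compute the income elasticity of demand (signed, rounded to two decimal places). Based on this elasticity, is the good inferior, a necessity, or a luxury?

1.30; luxury

%ΔQ = (4474 − 6703)/[( 6703 + 4474)/2] = -2229/5588.5 = -0.398854…
%ΔIncome = (22110 − 30100)/[( 30100 + 22110)/2] = -7990/26105 = -0.306071…
E_income = (-2229/5588.5) / (-7990/26105) = 1.3031…
E_income > 1 ⇒ normal good, luxury.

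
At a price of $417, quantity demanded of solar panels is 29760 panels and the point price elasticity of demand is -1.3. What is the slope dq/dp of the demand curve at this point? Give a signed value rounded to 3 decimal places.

-92.777

Ed = (dq/dp)·(p/q) ⇒ dq/dp = Ed·q/p = (-1.3)·29760/417 = -92.77697…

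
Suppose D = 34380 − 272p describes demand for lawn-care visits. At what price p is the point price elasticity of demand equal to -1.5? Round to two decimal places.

75.84

Ed = −272p/(34380 − 272p). Set this equal to -1.5:
272p = 1.5·(34380 − 272p) ⇒ 272p(1 + 1.5) = 1.5·34380
p = 1.5·34380 / (272·2.5) = 75.8382…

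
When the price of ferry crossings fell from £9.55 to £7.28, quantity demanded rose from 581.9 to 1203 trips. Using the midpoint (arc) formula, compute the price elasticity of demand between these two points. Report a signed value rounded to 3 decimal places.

%ΔQ = (1203 − 581.9) / [(581.9 + 1203)/2] = 621.1/892.45 = 0.695949…
%ΔP = (7.28 − 9.55) / [(9.55 + 7.28)/2] = -2.27/8.415 = -0.269756…
Arc Ed = %ΔQ / %ΔP = (621.1/892.45) / (-2.27/8.415) = -2.57991…

-2.580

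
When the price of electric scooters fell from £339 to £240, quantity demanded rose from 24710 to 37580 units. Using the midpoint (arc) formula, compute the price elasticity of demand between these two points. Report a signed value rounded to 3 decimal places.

%ΔQ = (37580 − 24710) / [(24710 + 37580)/2] = 12870/31145 = 0.413228…
%ΔP = (240 − 339) / [(339 + 240)/2] = -99/289.5 = -0.341968…
Arc Ed = %ΔQ / %ΔP = (12870/31145) / (-99/289.5) = -1.20838…

-1.208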